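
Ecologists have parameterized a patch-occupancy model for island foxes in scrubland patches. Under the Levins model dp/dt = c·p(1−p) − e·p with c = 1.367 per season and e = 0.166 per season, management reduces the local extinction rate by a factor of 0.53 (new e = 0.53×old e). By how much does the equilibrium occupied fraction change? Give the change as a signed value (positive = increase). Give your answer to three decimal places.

Before: p* = 1 − 0.166/1.367 = 0.8786.
After the change, c = 1.367, e = 0.08798, so p* = 1 − 0.08798/1.367 = 0.9356.
Δp* = 0.9356 − 0.8786 = +0.0571.

0.057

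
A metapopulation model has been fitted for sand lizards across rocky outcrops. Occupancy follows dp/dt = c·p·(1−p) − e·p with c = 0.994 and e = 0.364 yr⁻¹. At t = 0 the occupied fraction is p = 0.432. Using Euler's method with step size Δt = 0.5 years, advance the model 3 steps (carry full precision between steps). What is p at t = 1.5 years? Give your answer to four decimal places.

0.5436

Update rule: p ← p + [c·p·(1−p) − e·p]·Δt with Δt = 0.5.
  1  |  dp/dt·Δt = +0.043328  |  p_1 = 0.475328
  2  |  dp/dt·Δt = +0.037438  |  p_2 = 0.512766
  3  |  dp/dt·Δt = +0.030846  |  p_3 = 0.543611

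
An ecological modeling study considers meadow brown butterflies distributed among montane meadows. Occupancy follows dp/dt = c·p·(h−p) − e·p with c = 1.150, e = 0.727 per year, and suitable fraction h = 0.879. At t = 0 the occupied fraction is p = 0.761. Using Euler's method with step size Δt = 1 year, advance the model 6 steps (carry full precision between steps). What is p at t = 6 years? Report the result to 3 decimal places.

0.256

Update rule: p ← p + [c·p·(h−p) − e·p]·Δt with Δt = 1.
p: 0.76100 → 0.31102  (Δp = -0.44998)
p: 0.31102 → 0.28806  (Δp = -0.02296)
p: 0.28806 → 0.27440  (Δp = -0.01366)
p: 0.27440 → 0.26570  (Δp = -0.00870)
p: 0.26570 → 0.25993  (Δp = -0.00577)
p: 0.25993 → 0.25601  (Δp = -0.00392)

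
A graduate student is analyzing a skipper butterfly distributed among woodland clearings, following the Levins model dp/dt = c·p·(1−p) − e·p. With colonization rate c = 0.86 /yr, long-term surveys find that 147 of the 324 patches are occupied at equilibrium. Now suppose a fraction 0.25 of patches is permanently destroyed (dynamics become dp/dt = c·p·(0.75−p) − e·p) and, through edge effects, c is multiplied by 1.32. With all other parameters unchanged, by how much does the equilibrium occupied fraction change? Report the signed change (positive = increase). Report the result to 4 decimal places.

Observed p* = 147/324 = 0.45370.
Balance c(1−p*) = e gives e = 0.86×(1 − 0.45370) = 0.46982.
New p* = 0.75 − e/c = 0.75 − 0.46982/1.13520 = 0.33613.
Δp* = 0.33613 − 0.45370 = -0.11757.

-0.1176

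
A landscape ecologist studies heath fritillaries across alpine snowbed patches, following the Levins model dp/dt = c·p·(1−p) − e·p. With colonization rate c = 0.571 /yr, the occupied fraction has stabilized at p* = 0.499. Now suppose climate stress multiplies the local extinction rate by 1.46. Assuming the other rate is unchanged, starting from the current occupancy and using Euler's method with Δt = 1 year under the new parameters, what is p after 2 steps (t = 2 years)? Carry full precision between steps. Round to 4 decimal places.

Balance c(1−p*) = e gives e = 0.571×(1 − 0.49900) = 0.28607.
Starting from p₀ = 0.49900; update p ← p + (dp/dt)·Δt with the new parameters.
t = 1: p = 0.49900 + (-0.06566) = 0.43334
t = 2: p = 0.43334 + (-0.04078) = 0.39256

0.3926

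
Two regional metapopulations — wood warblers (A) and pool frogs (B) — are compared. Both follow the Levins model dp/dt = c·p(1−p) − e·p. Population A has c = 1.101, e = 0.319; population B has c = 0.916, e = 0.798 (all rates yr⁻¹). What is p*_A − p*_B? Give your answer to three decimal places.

A: p*_A = 1 − 0.319/1.101 = 0.7103.
B: p*_B = 1 − 0.798/0.916 = 0.1288.
p*_A − p*_B = 0.7103 − 0.1288 = 0.5814.

0.581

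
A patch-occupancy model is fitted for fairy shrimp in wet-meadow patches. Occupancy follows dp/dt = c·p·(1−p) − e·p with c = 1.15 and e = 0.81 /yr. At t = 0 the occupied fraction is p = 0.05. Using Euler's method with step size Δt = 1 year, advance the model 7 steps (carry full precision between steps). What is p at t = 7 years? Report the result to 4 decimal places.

Update rule: p ← p + [c·p·(1−p) − e·p]·Δt with Δt = 1.
step 1: Δp = +0.01412, p = 0.06412
step 2: Δp = +0.01707, p = 0.08120
step 3: Δp = +0.02003, p = 0.10122
step 4: Δp = +0.02263, p = 0.12386
step 5: Δp = +0.02447, p = 0.14833
step 6: Δp = +0.02513, p = 0.17346
step 7: Δp = +0.02437, p = 0.19783

0.1978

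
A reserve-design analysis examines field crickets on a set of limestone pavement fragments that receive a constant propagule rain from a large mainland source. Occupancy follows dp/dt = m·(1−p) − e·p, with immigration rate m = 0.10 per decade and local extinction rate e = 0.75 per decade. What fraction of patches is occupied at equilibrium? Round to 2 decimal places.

0.12

Setting dp/dt = 0: m − m·p* = e·p*, so m = (m+e)·p*.
p* = m/(m+e) = 0.10/(0.10+0.75) = 0.10/0.8500 = 0.1176.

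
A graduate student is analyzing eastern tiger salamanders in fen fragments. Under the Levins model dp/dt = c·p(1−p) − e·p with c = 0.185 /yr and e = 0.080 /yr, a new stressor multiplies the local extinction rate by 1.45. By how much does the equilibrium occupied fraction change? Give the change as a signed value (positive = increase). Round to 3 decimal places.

Before: p* = 1 − 0.080/0.185 = 0.5676.
After the change, c = 0.185, e = 0.116, so p* = 1 − 0.116/0.185 = 0.3730.
Δp* = 0.3730 − 0.5676 = -0.1946.

-0.195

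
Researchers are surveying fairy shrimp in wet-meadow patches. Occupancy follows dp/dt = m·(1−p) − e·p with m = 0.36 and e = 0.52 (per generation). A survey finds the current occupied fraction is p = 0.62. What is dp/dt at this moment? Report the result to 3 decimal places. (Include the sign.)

Colonization term: m·(1−p) = 0.36×0.3800 = 0.13680.
Extinction term: e·p = 0.32240.
dp/dt = 0.13680 − 0.32240 = -0.18560.

-0.186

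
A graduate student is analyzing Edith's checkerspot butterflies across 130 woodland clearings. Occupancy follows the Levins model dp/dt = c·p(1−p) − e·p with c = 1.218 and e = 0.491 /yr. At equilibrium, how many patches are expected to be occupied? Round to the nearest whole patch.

p* = 1 − e/c = 1 − 0.491/1.218 = 0.5969.
Expected occupied patches = N × p* = 130 × 0.5969 = 77.59 ≈ 78.

78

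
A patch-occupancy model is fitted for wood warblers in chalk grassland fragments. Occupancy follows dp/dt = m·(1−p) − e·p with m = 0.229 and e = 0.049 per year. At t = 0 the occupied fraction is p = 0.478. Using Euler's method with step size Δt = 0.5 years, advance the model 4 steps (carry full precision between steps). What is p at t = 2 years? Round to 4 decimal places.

Update rule: p ← p + [m·(1−p) − e·p]·Δt with Δt = 0.5.
t = 0.5: p = 0.47800 + (+0.04806) = 0.52606
t = 1: p = 0.52606 + (+0.04138) = 0.56744
t = 1.5: p = 0.56744 + (+0.03563) = 0.60306
t = 2: p = 0.60306 + (+0.03067) = 0.63374

0.6337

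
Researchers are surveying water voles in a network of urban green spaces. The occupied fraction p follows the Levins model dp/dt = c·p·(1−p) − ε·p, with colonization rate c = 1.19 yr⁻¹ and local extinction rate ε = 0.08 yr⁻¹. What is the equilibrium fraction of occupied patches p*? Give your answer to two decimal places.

Setting dp/dt = 0 and dividing through by p* gives c·(1−p*) = ε.
So p* = 1 − ε/c = 1 − 0.08/1.19 = 1 − 0.0672 = 0.9328.

0.93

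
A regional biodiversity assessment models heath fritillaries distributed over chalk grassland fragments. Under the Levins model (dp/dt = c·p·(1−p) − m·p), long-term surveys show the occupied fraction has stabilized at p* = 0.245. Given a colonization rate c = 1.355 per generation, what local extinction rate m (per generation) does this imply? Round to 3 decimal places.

At equilibrium c(1−p*) = m.
m = 1.355 × (1 − 0.245) = 1.355 × 0.7550 = 1.0230.

1.023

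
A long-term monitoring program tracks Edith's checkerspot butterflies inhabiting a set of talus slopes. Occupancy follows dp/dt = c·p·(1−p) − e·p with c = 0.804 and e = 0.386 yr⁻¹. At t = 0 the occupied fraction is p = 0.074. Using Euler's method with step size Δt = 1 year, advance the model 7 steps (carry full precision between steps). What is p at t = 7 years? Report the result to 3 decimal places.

Update rule: p ← p + [c·p·(1−p) − e·p]·Δt with Δt = 1.
  1  |  dp/dt·Δt = +0.026529  |  p_1 = 0.100529
  2  |  dp/dt·Δt = +0.033896  |  p_2 = 0.134425
  3  |  dp/dt·Δt = +0.041661  |  p_3 = 0.176087
  4  |  dp/dt·Δt = +0.048675  |  p_4 = 0.224762
  5  |  dp/dt·Δt = +0.053334  |  p_5 = 0.278096
  6  |  dp/dt·Δt = +0.054065  |  p_6 = 0.332160
  7  |  dp/dt·Δt = +0.050137  |  p_7 = 0.382298

0.382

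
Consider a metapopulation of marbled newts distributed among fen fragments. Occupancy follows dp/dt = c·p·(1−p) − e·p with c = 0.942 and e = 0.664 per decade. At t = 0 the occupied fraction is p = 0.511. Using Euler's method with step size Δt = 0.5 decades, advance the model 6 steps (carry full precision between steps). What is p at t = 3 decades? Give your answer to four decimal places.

0.3520

Update rule: p ← p + [c·p·(1−p) − e·p]·Δt with Δt = 0.5.
t = 0.5: p = 0.51100 + (-0.05196) = 0.45904
t = 1: p = 0.45904 + (-0.03544) = 0.42360
t = 1.5: p = 0.42360 + (-0.02563) = 0.39797
t = 2: p = 0.39797 + (-0.01928) = 0.37869
t = 2.5: p = 0.37869 + (-0.01491) = 0.36378
t = 3: p = 0.36378 + (-0.01177) = 0.35202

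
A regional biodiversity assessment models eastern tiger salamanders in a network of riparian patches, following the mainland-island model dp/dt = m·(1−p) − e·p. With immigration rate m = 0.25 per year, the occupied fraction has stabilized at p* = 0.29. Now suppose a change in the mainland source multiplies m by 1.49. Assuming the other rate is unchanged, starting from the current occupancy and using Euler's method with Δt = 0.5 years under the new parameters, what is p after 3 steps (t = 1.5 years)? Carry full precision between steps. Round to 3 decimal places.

0.367

Balance m(1−p*) = e·p* gives e = m(1−p*)/p* = 0.25×0.71000/0.29000 = 0.61207.
Starting from p₀ = 0.29000; update p ← p + (dp/dt)·Δt with the new parameters.
step 1: Δp = +0.04349, p = 0.33349
step 2: Δp = +0.02208, p = 0.35557
step 3: Δp = +0.01121, p = 0.36678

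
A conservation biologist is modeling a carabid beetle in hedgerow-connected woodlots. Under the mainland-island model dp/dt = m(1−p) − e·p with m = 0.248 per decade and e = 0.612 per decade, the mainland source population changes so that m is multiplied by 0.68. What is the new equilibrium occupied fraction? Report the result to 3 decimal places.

0.216

Before: p* = 0.248/(0.248+0.612) = 0.2884.
After: m = 0.16864, e = 0.612; p* = 0.16864/0.7806 = 0.2160.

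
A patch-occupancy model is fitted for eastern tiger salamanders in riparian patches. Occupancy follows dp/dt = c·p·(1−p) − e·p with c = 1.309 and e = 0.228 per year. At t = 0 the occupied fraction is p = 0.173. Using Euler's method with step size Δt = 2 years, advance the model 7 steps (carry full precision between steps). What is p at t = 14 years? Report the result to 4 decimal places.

0.6660

Update rule: p ← p + [c·p·(1−p) − e·p]·Δt with Δt = 2.
step 1: Δp = +0.29567, p = 0.46867
step 2: Δp = +0.43822, p = 0.90689
step 3: Δp = -0.19247, p = 0.71442
step 4: Δp = +0.20836, p = 0.92278
step 5: Δp = -0.23424, p = 0.68854
step 6: Δp = +0.24746, p = 0.93600
step 7: Δp = -0.26999, p = 0.66601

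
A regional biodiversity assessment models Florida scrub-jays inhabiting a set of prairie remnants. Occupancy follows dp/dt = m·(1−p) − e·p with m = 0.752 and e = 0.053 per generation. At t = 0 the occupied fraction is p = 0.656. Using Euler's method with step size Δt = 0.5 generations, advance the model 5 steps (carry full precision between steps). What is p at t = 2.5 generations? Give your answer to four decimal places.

Update rule: p ← p + [m·(1−p) − e·p]·Δt with Δt = 0.5.
  1  |  dp/dt·Δt = +0.111960  |  p_1 = 0.767960
  2  |  dp/dt·Δt = +0.066896  |  p_2 = 0.834856
  3  |  dp/dt·Δt = +0.039970  |  p_3 = 0.874827
  4  |  dp/dt·Δt = +0.023882  |  p_4 = 0.898709
  5  |  dp/dt·Δt = +0.014270  |  p_5 = 0.912979

0.9130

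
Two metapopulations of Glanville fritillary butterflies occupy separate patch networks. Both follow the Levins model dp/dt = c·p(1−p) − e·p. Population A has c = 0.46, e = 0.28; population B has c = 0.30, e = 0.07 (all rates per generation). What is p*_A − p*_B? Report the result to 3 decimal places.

-0.375

A: p*_A = 1 − 0.28/0.46 = 0.3913.
B: p*_B = 1 − 0.07/0.30 = 0.7667.
p*_A − p*_B = 0.3913 − 0.7667 = -0.3754.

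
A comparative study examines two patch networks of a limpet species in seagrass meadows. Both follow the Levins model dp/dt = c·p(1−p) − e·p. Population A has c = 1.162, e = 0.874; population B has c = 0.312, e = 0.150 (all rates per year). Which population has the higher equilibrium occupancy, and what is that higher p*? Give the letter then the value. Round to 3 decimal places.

A: p*_A = 1 − 0.874/1.162 = 0.2478.
B: p*_B = 1 − 0.150/0.312 = 0.5192.
B is higher at 0.5192.

B, 0.519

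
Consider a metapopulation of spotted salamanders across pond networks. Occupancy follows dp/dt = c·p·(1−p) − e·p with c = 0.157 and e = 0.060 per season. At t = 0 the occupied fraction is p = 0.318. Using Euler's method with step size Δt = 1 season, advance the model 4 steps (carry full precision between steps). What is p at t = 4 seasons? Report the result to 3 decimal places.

0.377

Update rule: p ← p + [c·p·(1−p) − e·p]·Δt with Δt = 1.
step 1: Δp = +0.01497, p = 0.33297
step 2: Δp = +0.01489, p = 0.34786
step 3: Δp = +0.01474, p = 0.36261
step 4: Δp = +0.01453, p = 0.37714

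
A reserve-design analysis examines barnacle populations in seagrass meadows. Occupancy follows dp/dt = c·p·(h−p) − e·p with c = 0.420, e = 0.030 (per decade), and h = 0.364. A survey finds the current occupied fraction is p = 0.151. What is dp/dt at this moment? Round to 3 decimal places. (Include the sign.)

0.009

Colonization term: c·p·(h−p) = 0.420×0.151×0.2130 = 0.01351.
Extinction term: e·p = 0.00453.
dp/dt = 0.01351 − 0.00453 = 0.00898.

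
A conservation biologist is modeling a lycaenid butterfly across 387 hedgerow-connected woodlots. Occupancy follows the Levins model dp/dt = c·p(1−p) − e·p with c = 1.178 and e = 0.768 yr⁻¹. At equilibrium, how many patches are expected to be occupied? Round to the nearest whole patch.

p* = 1 − e/c = 1 − 0.768/1.178 = 0.3480.
Expected occupied patches = N × p* = 387 × 0.3480 = 134.69 ≈ 135.

135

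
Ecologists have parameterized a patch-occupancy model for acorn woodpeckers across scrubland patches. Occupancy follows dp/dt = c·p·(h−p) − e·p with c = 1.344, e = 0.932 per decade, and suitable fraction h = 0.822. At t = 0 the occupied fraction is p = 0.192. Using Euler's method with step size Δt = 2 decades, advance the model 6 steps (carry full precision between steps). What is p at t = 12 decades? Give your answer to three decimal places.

Update rule: p ← p + [c·p·(h−p) − e·p]·Δt with Δt = 2.
p: 0.19200 → 0.15925  (Δp = -0.03275)
p: 0.15925 → 0.14611  (Δp = -0.01314)
p: 0.14611 → 0.13921  (Δp = -0.00690)
p: 0.13921 → 0.13522  (Δp = -0.00399)
p: 0.13522 → 0.13280  (Δp = -0.00243)
p: 0.13280 → 0.13128  (Δp = -0.00152)

0.131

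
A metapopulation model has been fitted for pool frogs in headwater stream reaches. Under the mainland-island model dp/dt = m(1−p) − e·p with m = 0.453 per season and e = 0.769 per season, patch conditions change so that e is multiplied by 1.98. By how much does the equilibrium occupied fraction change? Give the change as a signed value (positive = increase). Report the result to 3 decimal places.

-0.141

Before: p* = 0.453/(0.453+0.769) = 0.3707.
After: m = 0.453, e = 1.52262; p* = 0.453/1.9756 = 0.2293.
Δp* = 0.2293 − 0.3707 = -0.1414.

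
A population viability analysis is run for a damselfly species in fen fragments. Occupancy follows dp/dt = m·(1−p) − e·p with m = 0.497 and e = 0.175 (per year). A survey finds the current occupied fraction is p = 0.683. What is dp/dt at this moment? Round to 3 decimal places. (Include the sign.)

0.038

Colonization term: m·(1−p) = 0.497×0.3170 = 0.15755.
Extinction term: e·p = 0.11953.
dp/dt = 0.15755 − 0.11953 = 0.03802.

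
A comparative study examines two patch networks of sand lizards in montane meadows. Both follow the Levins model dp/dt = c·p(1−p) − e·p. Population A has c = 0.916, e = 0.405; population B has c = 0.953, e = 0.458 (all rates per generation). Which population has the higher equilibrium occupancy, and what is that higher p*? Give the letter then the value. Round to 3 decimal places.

A: p*_A = 1 − 0.405/0.916 = 0.5579.
B: p*_B = 1 − 0.458/0.953 = 0.5194.
A is higher at 0.5579.

A, 0.558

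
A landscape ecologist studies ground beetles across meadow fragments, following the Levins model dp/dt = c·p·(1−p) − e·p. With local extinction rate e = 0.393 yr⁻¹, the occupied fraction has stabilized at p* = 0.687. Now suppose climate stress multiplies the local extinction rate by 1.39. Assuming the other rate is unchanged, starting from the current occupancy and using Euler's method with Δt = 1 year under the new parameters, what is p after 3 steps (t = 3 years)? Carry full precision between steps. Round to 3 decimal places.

Balance c(1−p*) = e gives c = e/(1 − 0.68700) = 0.393/0.31300 = 1.25559.
Starting from p₀ = 0.68700; update p ← p + (dp/dt)·Δt with the new parameters.
step 1: Δp = -0.10530, p = 0.58170
step 2: Δp = -0.01225, p = 0.56945
step 3: Δp = -0.00323, p = 0.56622

0.566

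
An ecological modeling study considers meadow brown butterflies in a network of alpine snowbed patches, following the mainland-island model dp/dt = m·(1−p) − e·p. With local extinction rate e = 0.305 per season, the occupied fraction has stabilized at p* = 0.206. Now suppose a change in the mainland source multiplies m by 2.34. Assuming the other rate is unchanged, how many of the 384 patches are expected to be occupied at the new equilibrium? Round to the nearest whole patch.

Balance m(1−p*) = e·p* gives m = e·p*/(1−p*) = 0.305×0.20600/0.79400 = 0.07913.
New p* = m/(m+e) = 0.18516/(0.18516+0.30500) = 0.37775.
Expected occupied = 384 × 0.37775 = 145.06 ≈ 145.

145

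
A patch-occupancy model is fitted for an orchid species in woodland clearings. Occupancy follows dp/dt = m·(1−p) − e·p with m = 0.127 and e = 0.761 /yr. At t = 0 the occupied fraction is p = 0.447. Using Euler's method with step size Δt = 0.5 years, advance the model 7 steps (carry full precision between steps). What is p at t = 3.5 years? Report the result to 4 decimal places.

Update rule: p ← p + [m·(1−p) − e·p]·Δt with Δt = 0.5.
t = 0.5: p = 0.44700 + (-0.13497) = 0.31203
t = 1: p = 0.31203 + (-0.07504) = 0.23699
t = 1.5: p = 0.23699 + (-0.04172) = 0.19527
t = 2: p = 0.19527 + (-0.02320) = 0.17207
t = 2.5: p = 0.17207 + (-0.01290) = 0.15917
t = 3: p = 0.15917 + (-0.00717) = 0.15200
t = 3.5: p = 0.15200 + (-0.00399) = 0.14801

0.1480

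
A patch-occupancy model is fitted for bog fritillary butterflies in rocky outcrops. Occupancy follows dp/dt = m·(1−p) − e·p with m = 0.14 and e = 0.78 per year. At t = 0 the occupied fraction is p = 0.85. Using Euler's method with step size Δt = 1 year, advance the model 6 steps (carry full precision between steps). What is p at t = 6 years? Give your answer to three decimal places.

0.152

Update rule: p ← p + [m·(1−p) − e·p]·Δt with Δt = 1.
step 1: Δp = -0.64200, p = 0.20800
step 2: Δp = -0.05136, p = 0.15664
step 3: Δp = -0.00411, p = 0.15253
step 4: Δp = -0.00033, p = 0.15220
step 5: Δp = -0.00003, p = 0.15218
step 6: Δp = -0.00000, p = 0.15217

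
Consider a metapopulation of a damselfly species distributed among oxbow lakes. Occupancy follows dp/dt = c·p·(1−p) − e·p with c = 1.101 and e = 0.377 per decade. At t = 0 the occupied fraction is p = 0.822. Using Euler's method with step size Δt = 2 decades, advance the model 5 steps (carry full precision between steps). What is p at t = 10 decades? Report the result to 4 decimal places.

Update rule: p ← p + [c·p·(1−p) − e·p]·Δt with Δt = 2.
step 1: Δp = -0.29760, p = 0.52440
step 2: Δp = +0.15379, p = 0.67819
step 3: Δp = -0.03077, p = 0.64742
step 4: Δp = +0.01449, p = 0.66191
step 5: Δp = -0.00631, p = 0.65560

0.6556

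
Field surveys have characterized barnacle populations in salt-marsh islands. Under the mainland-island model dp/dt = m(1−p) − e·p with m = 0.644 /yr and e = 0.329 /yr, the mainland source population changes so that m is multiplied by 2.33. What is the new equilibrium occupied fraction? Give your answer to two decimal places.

0.82

Before: p* = 0.644/(0.644+0.329) = 0.6619.
After: m = 1.50052, e = 0.329; p* = 1.50052/1.8295 = 0.8202.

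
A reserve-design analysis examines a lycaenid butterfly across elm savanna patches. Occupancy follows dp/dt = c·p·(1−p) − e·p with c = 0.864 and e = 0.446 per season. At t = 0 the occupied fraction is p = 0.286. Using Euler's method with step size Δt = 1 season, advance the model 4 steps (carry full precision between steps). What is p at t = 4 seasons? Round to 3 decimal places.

0.438

Update rule: p ← p + [c·p·(1−p) − e·p]·Δt with Δt = 1.
  1  |  dp/dt·Δt = +0.048876  |  p_1 = 0.334876
  2  |  dp/dt·Δt = +0.043087  |  p_2 = 0.377964
  3  |  dp/dt·Δt = +0.034561  |  p_3 = 0.412524
  4  |  dp/dt·Δt = +0.025403  |  p_4 = 0.437927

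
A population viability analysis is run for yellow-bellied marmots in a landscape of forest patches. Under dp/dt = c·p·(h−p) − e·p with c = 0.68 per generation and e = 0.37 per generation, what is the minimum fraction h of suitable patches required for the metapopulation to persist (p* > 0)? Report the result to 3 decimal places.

0.544

p* = h − e/c is positive only when h > e/c.
h_min = e/c = 0.37/0.68 = 0.5441.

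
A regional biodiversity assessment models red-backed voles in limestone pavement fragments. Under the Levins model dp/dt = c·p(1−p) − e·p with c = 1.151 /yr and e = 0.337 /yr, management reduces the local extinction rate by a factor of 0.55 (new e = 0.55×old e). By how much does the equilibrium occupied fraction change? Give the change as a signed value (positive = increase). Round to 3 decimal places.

Before: p* = 1 − 0.337/1.151 = 0.7072.
After the change, c = 1.151, e = 0.18535, so p* = 1 − 0.18535/1.151 = 0.8390.
Δp* = 0.8390 − 0.7072 = +0.1318.

0.132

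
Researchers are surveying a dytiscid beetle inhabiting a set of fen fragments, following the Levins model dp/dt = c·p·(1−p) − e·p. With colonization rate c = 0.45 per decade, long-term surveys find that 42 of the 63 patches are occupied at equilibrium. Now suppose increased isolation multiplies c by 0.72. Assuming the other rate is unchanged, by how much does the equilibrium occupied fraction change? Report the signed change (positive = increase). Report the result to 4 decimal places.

Observed p* = 42/63 = 0.66667.
Balance c(1−p*) = e gives e = 0.45×(1 − 0.66667) = 0.15000.
New p* = 1 − e/c = 1 − 0.15000/0.32400 = 0.53704.
Δp* = 0.53704 − 0.66667 = -0.12963.

-0.1296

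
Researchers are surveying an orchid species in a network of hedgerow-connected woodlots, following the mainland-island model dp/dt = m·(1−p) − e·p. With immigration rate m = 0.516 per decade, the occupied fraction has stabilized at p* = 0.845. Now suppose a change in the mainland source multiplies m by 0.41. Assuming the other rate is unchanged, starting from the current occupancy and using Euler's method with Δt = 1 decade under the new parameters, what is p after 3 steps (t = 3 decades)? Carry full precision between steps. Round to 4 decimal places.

Balance m(1−p*) = e·p* gives e = m(1−p*)/p* = 0.516×0.15500/0.84500 = 0.09465.
Starting from p₀ = 0.84500; update p ← p + (dp/dt)·Δt with the new parameters.
t = 1: p = 0.84500 + (-0.04719) = 0.79781
t = 2: p = 0.79781 + (-0.03274) = 0.76507
t = 3: p = 0.76507 + (-0.02271) = 0.74236

0.7424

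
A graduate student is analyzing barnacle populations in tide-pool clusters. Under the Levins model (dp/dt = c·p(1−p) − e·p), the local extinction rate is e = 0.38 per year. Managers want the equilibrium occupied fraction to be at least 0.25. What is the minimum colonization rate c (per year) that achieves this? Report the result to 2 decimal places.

p* = 1 − e/c ≥ 0.25 requires e/c ≤ 0.7500, i.e. c ≥ e/0.7500.
c_min = 0.38/0.7500 = 0.5067.

0.51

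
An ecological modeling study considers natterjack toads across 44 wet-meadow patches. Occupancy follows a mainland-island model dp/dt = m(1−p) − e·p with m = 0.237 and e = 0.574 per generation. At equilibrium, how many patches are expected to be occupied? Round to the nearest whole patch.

13

p* = m/(m+e) = 0.237/0.8110 = 0.2922.
Expected occupied patches = N × p* = 44 × 0.2922 = 12.86 ≈ 13.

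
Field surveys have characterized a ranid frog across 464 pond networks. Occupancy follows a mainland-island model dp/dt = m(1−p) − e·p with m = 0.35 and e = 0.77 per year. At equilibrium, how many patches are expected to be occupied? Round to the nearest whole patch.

145

p* = m/(m+e) = 0.35/1.1200 = 0.3125.
Expected occupied patches = N × p* = 464 × 0.3125 = 145.00 ≈ 145.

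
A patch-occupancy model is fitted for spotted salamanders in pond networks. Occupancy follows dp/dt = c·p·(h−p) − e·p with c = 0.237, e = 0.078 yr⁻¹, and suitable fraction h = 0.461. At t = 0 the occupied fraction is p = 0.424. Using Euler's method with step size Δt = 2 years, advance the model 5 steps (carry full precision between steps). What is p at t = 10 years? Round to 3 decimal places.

Update rule: p ← p + [c·p·(h−p) − e·p]·Δt with Δt = 2.
step 1: Δp = -0.05871, p = 0.36529
step 2: Δp = -0.04041, p = 0.32488
step 3: Δp = -0.02972, p = 0.29516
step 4: Δp = -0.02284, p = 0.27232
step 5: Δp = -0.01813, p = 0.25419

0.254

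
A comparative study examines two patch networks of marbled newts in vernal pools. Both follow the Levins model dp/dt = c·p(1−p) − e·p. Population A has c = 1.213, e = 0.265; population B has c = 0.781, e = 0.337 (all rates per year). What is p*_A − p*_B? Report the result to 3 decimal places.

0.213

A: p*_A = 1 − 0.265/1.213 = 0.7815.
B: p*_B = 1 − 0.337/0.781 = 0.5685.
p*_A − p*_B = 0.7815 − 0.5685 = 0.2130.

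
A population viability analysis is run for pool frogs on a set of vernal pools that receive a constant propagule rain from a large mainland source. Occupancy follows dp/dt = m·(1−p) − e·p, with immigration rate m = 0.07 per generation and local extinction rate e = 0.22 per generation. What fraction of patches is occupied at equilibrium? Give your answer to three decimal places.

Setting dp/dt = 0: m − m·p* = e·p*, so m = (m+e)·p*.
p* = m/(m+e) = 0.07/(0.07+0.22) = 0.07/0.2900 = 0.2414.

0.241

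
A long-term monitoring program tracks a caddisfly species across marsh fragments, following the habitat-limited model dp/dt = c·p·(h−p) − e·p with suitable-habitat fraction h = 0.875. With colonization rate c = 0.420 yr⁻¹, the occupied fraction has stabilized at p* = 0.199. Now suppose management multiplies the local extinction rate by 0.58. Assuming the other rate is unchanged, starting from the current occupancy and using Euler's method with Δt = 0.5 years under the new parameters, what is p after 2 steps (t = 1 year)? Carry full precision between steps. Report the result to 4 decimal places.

0.2229

Balance c(h−p*) = e gives e = 0.420×(0.875 − 0.19900) = 0.28392.
Starting from p₀ = 0.19900; update p ← p + (dp/dt)·Δt with the new parameters.
  1  |  dp/dt·Δt = +0.011865  |  p_1 = 0.210865
  2  |  dp/dt·Δt = +0.012047  |  p_2 = 0.222912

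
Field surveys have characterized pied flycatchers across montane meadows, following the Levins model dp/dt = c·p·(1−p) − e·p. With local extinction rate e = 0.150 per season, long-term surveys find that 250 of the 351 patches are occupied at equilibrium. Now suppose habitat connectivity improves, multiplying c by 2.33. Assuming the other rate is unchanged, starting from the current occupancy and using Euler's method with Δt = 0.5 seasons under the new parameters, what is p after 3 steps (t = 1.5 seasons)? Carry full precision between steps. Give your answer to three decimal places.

0.852

Observed p* = 250/351 = 0.71225.
Balance c(1−p*) = e gives c = e/(1 − 0.71225) = 0.150/0.28775 = 0.52129.
Starting from p₀ = 0.71225; update p ← p + (dp/dt)·Δt with the new parameters.
p: 0.71225 → 0.78330  (Δp = +0.07105)
p: 0.78330 → 0.82763  (Δp = +0.04434)
p: 0.82763 → 0.85220  (Δp = +0.02456)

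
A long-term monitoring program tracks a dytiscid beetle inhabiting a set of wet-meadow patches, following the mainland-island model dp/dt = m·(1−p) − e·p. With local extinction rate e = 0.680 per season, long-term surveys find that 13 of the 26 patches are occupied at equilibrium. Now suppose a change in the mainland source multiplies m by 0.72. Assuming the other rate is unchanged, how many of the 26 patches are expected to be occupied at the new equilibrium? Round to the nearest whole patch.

11

Observed p* = 13/26 = 0.50000.
Balance m(1−p*) = e·p* gives m = e·p*/(1−p*) = 0.680×0.50000/0.50000 = 0.68000.
New p* = m/(m+e) = 0.48960/(0.48960+0.68000) = 0.41860.
Expected occupied = 26 × 0.41860 = 10.88 ≈ 11.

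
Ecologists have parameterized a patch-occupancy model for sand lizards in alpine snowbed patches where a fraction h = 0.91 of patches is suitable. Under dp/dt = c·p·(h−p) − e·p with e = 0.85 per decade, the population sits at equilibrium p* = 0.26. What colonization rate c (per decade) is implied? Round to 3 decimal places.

1.308

At equilibrium c(h−p*) = e, so c = e/(h−p*).
c = 0.85/(0.91 − 0.26) = 0.85/0.6500 = 1.3077.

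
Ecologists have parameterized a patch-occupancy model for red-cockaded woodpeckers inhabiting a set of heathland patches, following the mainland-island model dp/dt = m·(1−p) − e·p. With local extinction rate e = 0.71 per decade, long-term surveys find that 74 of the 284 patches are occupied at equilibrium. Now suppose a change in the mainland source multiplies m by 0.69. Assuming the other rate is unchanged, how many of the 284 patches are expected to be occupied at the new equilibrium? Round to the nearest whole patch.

Observed p* = 74/284 = 0.26056.
Balance m(1−p*) = e·p* gives m = e·p*/(1−p*) = 0.71×0.26056/0.73944 = 0.25019.
New p* = m/(m+e) = 0.17263/(0.17263+0.71000) = 0.19559.
Expected occupied = 284 × 0.19559 = 55.55 ≈ 56.

56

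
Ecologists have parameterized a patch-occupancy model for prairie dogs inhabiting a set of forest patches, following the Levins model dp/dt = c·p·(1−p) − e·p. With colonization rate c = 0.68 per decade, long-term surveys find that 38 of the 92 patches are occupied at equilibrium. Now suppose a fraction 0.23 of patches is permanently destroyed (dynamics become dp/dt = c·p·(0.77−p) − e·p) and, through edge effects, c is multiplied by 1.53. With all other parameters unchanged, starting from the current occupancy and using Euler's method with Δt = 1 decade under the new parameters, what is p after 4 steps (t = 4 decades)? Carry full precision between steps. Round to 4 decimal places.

Observed p* = 38/92 = 0.41304.
Balance c(1−p*) = e gives e = 0.68×(1 − 0.41304) = 0.39913.
Starting from p₀ = 0.41304; update p ← p + (dp/dt)·Δt with the new parameters.
p: 0.41304 → 0.40158  (Δp = -0.01146)
p: 0.40158 → 0.39522  (Δp = -0.00636)
p: 0.39522 → 0.39158  (Δp = -0.00364)
p: 0.39158 → 0.38946  (Δp = -0.00212)

0.3895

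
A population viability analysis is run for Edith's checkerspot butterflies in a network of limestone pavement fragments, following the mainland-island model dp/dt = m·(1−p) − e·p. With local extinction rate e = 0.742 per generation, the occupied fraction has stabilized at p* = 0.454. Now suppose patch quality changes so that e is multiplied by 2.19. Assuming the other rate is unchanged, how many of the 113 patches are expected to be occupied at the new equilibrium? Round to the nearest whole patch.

Balance m(1−p*) = e·p* gives m = e·p*/(1−p*) = 0.742×0.45400/0.54600 = 0.61697.
New p* = m/(m+e) = 0.61697/(0.61697+1.62498) = 0.27519.
Expected occupied = 113 × 0.27519 = 31.10 ≈ 31.

31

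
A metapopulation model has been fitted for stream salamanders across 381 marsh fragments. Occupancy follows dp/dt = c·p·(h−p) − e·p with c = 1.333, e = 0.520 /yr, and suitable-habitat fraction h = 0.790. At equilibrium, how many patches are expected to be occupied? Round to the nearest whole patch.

p* = h − e/c = 0.790 − 0.3901 = 0.3999.
Expected occupied patches = N × p* = 381 × 0.3999 = 152.36 ≈ 152.

152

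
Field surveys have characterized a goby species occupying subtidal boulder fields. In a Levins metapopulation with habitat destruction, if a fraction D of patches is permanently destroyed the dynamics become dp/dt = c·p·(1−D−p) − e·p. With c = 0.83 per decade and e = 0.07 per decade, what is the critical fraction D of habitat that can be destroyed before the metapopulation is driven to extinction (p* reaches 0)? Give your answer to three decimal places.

0.916

The nontrivial equilibrium is p* = (1−D) − e/c; extinction occurs when this hits zero.
So D_crit = 1 − e/c = 1 − 0.07/0.83 = 1 − 0.0843 = 0.9157.
Note this equals the original equilibrium occupancy — the Levins extinction-debt result.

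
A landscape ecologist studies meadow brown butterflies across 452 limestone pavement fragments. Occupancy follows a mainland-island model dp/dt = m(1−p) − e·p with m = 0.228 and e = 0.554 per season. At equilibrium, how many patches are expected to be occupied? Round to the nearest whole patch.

132

p* = m/(m+e) = 0.228/0.7820 = 0.2916.
Expected occupied patches = N × p* = 452 × 0.2916 = 131.79 ≈ 132.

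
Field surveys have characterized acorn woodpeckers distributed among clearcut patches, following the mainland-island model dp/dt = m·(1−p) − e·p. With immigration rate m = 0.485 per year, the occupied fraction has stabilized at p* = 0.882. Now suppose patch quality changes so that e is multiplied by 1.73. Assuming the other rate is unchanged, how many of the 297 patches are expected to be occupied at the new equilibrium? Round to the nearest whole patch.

241

Balance m(1−p*) = e·p* gives e = m(1−p*)/p* = 0.485×0.11800/0.88200 = 0.06489.
New p* = m/(m+e) = 0.48500/(0.48500+0.11226) = 0.81204.
Expected occupied = 297 × 0.81204 = 241.18 ≈ 241.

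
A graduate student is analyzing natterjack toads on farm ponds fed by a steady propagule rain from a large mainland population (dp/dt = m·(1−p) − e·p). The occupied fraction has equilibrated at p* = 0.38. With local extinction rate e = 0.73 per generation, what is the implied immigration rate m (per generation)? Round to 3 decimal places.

0.447

At equilibrium m(1−p*) = e·p*, so m = e·p*/(1−p*).
m = 0.73 × 0.38 / 0.6200 = 0.2774/0.6200 = 0.4474.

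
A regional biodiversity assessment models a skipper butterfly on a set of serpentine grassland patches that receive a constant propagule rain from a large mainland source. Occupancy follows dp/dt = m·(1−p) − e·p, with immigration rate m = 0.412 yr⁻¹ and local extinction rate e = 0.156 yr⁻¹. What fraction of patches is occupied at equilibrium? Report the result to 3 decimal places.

0.725

Setting dp/dt = 0: m − m·p* = e·p*, so m = (m+e)·p*.
p* = m/(m+e) = 0.412/(0.412+0.156) = 0.412/0.5680 = 0.7254.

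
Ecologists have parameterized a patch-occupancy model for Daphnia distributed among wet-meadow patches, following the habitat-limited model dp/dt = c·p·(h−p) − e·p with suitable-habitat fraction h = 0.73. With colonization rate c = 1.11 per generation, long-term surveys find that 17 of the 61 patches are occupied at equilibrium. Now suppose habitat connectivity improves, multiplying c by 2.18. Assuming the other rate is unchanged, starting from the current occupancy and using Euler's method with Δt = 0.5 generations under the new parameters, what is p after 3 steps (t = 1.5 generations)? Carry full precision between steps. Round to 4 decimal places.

Observed p* = 17/61 = 0.27869.
Balance c(h−p*) = e gives e = 1.11×(0.73 − 0.27869) = 0.50096.
Starting from p₀ = 0.27869; update p ← p + (dp/dt)·Δt with the new parameters.
step 1: Δp = +0.08237, p = 0.36106
step 2: Δp = +0.07073, p = 0.43179
step 3: Δp = +0.04764, p = 0.47943

0.4794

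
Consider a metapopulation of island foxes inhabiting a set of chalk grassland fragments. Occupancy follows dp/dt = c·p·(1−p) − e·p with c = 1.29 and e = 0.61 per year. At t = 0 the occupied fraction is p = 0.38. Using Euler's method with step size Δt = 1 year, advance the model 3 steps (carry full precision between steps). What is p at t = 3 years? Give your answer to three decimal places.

Update rule: p ← p + [c·p·(1−p) − e·p]·Δt with Δt = 1.
p: 0.38000 → 0.45212  (Δp = +0.07212)
p: 0.45212 → 0.49587  (Δp = +0.04375)
p: 0.49587 → 0.51587  (Δp = +0.02000)

0.516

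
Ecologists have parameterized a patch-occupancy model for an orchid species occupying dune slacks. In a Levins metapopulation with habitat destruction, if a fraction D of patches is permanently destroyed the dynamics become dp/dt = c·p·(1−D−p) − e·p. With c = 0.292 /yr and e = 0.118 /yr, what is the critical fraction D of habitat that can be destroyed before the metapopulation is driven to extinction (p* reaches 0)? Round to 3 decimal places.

The nontrivial equilibrium is p* = (1−D) − e/c; extinction occurs when this hits zero.
So D_crit = 1 − e/c = 1 − 0.118/0.292 = 1 − 0.4041 = 0.5959.
Note this equals the original equilibrium occupancy — the Levins extinction-debt result.

0.596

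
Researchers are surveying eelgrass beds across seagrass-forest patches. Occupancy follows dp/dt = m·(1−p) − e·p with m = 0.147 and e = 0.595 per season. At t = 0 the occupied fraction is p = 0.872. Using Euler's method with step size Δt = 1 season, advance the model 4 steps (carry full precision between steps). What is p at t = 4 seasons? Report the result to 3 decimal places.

0.201

Update rule: p ← p + [m·(1−p) − e·p]·Δt with Δt = 1.
t = 1: p = 0.87200 + (-0.50002) = 0.37198
t = 2: p = 0.37198 + (-0.12901) = 0.24297
t = 3: p = 0.24297 + (-0.03328) = 0.20969
t = 4: p = 0.20969 + (-0.00859) = 0.20110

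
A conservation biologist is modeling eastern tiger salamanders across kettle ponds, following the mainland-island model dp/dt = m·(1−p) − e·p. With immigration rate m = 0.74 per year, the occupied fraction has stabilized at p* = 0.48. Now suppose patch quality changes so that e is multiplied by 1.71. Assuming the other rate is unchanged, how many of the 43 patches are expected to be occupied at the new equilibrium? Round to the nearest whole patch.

Balance m(1−p*) = e·p* gives e = m(1−p*)/p* = 0.74×0.52000/0.48000 = 0.80167.
New p* = m/(m+e) = 0.74000/(0.74000+1.37086) = 0.35057.
Expected occupied = 43 × 0.35057 = 15.07 ≈ 15.

15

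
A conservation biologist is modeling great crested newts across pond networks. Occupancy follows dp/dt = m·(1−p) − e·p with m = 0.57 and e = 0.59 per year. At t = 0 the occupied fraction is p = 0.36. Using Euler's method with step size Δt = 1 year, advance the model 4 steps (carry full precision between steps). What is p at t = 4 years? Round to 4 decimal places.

0.4913

Update rule: p ← p + [m·(1−p) − e·p]·Δt with Δt = 1.
t = 1: p = 0.36000 + (+0.15240) = 0.51240
t = 2: p = 0.51240 + (-0.02438) = 0.48802
t = 3: p = 0.48802 + (+0.00390) = 0.49192
t = 4: p = 0.49192 + (-0.00062) = 0.49129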